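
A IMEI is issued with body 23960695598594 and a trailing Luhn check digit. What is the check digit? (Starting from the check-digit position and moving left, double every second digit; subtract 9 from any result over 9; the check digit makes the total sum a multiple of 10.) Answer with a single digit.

7

Partial digits right→left: 4 9 5 8 9 5 5 9 6 0 6 9 3 2
Double every second digit counting from the check-digit position (so the 1st, 3rd, 5th, ... of the partial from the right).
  doubled (with −9 where >9): 8 1 9 1 3 3 6 → sum 31
  kept as-is: 9 8 5 9 0 9 2 → sum 42
Total = 31 + 42 = 73.
Check digit = (10 − (73 mod 10)) mod 10 = 7.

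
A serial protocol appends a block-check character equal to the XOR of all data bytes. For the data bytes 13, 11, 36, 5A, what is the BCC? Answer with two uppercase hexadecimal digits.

XOR the bytes together:
  start with 0x13
  0x13 ⊕ 0x11 = 0x02
  0x02 ⊕ 0x36 = 0x34
  0x34 ⊕ 0x5A = 0x6E

6E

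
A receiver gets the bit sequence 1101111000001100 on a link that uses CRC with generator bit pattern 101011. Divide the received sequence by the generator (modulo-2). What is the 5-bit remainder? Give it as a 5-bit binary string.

Modulo-2 division of 1101111000001100 by 101011:
  pos 0: 110111 XOR 101011 = 011100
  pos 1: 111001 XOR 101011 = 010010
  pos 2: 100100 XOR 101011 = 001111
  pos 4: 111100 XOR 101011 = 010111
  pos 5: 101110 XOR 101011 = 000101
  pos 8: 101011 XOR 101011 = 000000
Remainder = 00000 (zero — the frame passes the CRC check).

00000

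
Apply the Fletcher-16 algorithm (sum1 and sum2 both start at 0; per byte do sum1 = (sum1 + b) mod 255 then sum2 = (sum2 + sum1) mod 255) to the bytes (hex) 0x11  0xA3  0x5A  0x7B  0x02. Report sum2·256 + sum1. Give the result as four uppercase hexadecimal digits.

Running sums (mod 255):
  after byte 0 (0x11): sum1=17, sum2=17
  after byte 1 (0xA3): sum1=180, sum2=197
  after byte 2 (0x5A): sum1=15, sum2=212
  after byte 3 (0x7B): sum1=138, sum2=95
  after byte 4 (0x02): sum1=140, sum2=235
Checksum = sum2·256 + sum1 = 235·256 + 140 = 60300 = 0xEB8C.

EB8C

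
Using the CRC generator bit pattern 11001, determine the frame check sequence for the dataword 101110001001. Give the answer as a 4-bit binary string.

0111

Append 4 zeros: 1011100010010000. Divide by 11001 (XOR where the leading bit is 1):
  pos 0: 10111 XOR 11001 = 01110
  pos 1: 11100 XOR 11001 = 00101
  pos 3: 10100 XOR 11001 = 01101
  pos 4: 11011 XOR 11001 = 00010
  pos 7: 10001 XOR 11001 = 01000
  pos 8: 10000 XOR 11001 = 01001
  pos 9: 10010 XOR 11001 = 01011
  pos 10: 10110 XOR 11001 = 01111
  pos 11: 11110 XOR 11001 = 00111
Remainder (last 4 bits) = 0111. This is the CRC / FCS.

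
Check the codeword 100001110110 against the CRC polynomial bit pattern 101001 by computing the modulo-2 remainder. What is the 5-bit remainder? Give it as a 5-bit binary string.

Modulo-2 division of 100001110110 by 101001:
  pos 0: 100001 XOR 101001 = 001000
  pos 2: 100011 XOR 101001 = 001010
  pos 4: 101001 XOR 101001 = 000000
Remainder = 00010 (nonzero — an error is detected).

00010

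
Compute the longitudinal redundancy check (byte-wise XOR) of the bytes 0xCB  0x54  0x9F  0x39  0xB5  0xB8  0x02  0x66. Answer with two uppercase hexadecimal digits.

50

XOR the bytes together:
  start with 0xCB
  0xCB ⊕ 0x54 = 0x9F
  0x9F ⊕ 0x9F = 0x00
  0x00 ⊕ 0x39 = 0x39
  0x39 ⊕ 0xB5 = 0x8C
  0x8C ⊕ 0xB8 = 0x34
  0x34 ⊕ 0x02 = 0x36
  0x36 ⊕ 0x66 = 0x50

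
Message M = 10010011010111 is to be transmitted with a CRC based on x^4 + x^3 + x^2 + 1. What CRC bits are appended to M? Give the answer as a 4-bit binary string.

Append 4 zeros: 100100110101110000. Divide by 11101 (XOR where the leading bit is 1):
  pos 0: 10010 XOR 11101 = 01111
  pos 1: 11110 XOR 11101 = 00011
  pos 4: 11110 XOR 11101 = 00011
  pos 7: 11101 XOR 11101 = 00000
  pos 12: 11000 XOR 11101 = 00101
Remainder (last 4 bits) = 1010. This is the CRC / FCS.

1010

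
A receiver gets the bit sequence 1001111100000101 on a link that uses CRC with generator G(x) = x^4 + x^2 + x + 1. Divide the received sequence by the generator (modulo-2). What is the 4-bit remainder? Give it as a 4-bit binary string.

0000

Modulo-2 division of 1001111100000101 by 10111:
  pos 0: 10011 XOR 10111 = 00100
  pos 2: 10011 XOR 10111 = 00100
  pos 4: 10010 XOR 10111 = 00101
  pos 6: 10100 XOR 10111 = 00011
  pos 9: 11001 XOR 10111 = 01110
  pos 10: 11100 XOR 10111 = 01011
  pos 11: 10111 XOR 10111 = 00000
Remainder = 0000 (zero — the frame passes the CRC check).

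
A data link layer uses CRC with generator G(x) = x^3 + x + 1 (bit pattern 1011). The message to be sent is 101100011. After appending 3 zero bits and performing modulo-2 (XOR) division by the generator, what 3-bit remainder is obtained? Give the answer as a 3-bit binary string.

101

Append 3 zeros: 101100011000. Divide by 1011 (XOR where the leading bit is 1):
  pos 0: 1011 XOR 1011 = 0000
  pos 7: 1100 XOR 1011 = 0111
  pos 8: 1110 XOR 1011 = 0101
Remainder (last 3 bits) = 101. This is the CRC / FCS.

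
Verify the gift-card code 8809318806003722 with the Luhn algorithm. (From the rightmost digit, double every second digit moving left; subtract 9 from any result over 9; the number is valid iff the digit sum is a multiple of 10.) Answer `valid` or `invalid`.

From the right, keep odd positions and double even positions (subtract 9 from any doubled value over 9):
  doubled (positions 2,4,...): 4 6 0 0 7 6 0 7 → sum 30
  kept (positions 1,3,...): 2 7 0 6 8 1 9 8 → sum 41
Total = 71.
71 mod 10 = 1, so the number is invalid.

invalid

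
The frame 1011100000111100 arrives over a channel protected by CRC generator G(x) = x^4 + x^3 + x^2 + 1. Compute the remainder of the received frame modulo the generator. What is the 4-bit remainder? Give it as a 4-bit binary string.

Modulo-2 division of 1011100000111100 by 11101:
  pos 0: 10111 XOR 11101 = 01010
  pos 1: 10100 XOR 11101 = 01001
  pos 2: 10010 XOR 11101 = 01111
  pos 3: 11110 XOR 11101 = 00011
  pos 6: 11001 XOR 11101 = 00100
  pos 8: 10011 XOR 11101 = 01110
  pos 9: 11101 XOR 11101 = 00000
Remainder = 0000 (zero — the frame passes the CRC check).

0000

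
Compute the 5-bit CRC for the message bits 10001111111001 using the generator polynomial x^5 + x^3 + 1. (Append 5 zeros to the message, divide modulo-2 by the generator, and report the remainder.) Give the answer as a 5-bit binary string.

00011

Append 5 zeros: 1000111111100100000. Divide by 101001 (XOR where the leading bit is 1):
  pos 0: 100011 XOR 101001 = 001010
  pos 2: 101011 XOR 101001 = 000010
  pos 6: 101110 XOR 101001 = 000111
  pos 9: 111010 XOR 101001 = 010011
  pos 10: 100110 XOR 101001 = 001111
  pos 12: 111100 XOR 101001 = 010101
  pos 13: 101010 XOR 101001 = 000011
Remainder (last 5 bits) = 00011. This is the CRC / FCS.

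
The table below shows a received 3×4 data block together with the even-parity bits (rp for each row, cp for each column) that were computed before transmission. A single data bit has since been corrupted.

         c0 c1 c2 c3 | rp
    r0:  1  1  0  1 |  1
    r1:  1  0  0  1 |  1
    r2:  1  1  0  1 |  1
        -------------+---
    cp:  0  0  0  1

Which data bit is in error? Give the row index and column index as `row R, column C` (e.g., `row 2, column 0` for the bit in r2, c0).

Recompute each row's even parity and compare to rp:
  r0: data parity 1, sent rp 1 → ok
  r1: data parity 0, sent rp 1 → mismatch
  r2: data parity 1, sent rp 1 → ok
Recompute each column's even parity and compare to cp:
  c0: data parity 1, sent cp 0 → mismatch
  c1: data parity 0, sent cp 0 → ok
  c2: data parity 0, sent cp 0 → ok
  c3: data parity 1, sent cp 1 → ok
Exactly one row (r1) and one column (c0) fail → the flipped bit is at their intersection.

row 1, column 0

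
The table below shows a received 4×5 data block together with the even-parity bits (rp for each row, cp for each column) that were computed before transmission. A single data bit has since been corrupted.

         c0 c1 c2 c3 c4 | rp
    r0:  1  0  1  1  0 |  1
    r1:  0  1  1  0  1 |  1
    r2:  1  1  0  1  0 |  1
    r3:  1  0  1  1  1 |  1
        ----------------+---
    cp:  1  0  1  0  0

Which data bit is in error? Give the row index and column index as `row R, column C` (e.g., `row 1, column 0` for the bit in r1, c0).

Recompute each row's even parity and compare to rp:
  r0: data parity 1, sent rp 1 → ok
  r1: data parity 1, sent rp 1 → ok
  r2: data parity 1, sent rp 1 → ok
  r3: data parity 0, sent rp 1 → mismatch
Recompute each column's even parity and compare to cp:
  c0: data parity 1, sent cp 1 → ok
  c1: data parity 0, sent cp 0 → ok
  c2: data parity 1, sent cp 1 → ok
  c3: data parity 1, sent cp 0 → mismatch
  c4: data parity 0, sent cp 0 → ok
Exactly one row (r3) and one column (c3) fail → the flipped bit is at their intersection.

row 3, column 3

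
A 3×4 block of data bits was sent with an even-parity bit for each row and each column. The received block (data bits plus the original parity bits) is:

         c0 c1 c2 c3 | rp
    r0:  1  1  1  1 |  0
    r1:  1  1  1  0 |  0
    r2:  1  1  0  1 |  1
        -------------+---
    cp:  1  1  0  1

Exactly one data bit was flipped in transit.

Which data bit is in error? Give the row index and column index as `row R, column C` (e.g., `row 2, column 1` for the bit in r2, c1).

Recompute each row's even parity and compare to rp:
  r0: data parity 0, sent rp 0 → ok
  r1: data parity 1, sent rp 0 → mismatch
  r2: data parity 1, sent rp 1 → ok
Recompute each column's even parity and compare to cp:
  c0: data parity 1, sent cp 1 → ok
  c1: data parity 1, sent cp 1 → ok
  c2: data parity 0, sent cp 0 → ok
  c3: data parity 0, sent cp 1 → mismatch
Exactly one row (r1) and one column (c3) fail → the flipped bit is at their intersection.

row 1, column 3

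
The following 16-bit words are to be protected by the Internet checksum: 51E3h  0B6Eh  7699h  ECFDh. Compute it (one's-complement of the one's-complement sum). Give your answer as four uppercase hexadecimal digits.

3F17

One's-complement addition (fold any carry out of bit 15 back into bit 0):
  0x51E3 + 0x0B6E = 0x05D51
  0x5D51 + 0x7699 = 0x0D3EA
  0xD3EA + 0xECFD = 0x1C0E7 → wrap carry → 0xC0E8
One's-complement sum = 0xC0E8.
Checksum = ~0xC0E8 & 0xFFFF = 0x3F17.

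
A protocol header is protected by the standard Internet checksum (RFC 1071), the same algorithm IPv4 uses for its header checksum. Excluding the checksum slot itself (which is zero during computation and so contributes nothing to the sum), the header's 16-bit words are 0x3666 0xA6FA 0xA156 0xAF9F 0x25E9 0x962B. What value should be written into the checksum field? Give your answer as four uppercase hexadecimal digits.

One's-complement addition (fold any carry out of bit 15 back into bit 0):
  0x3666 + 0xA6FA = 0x0DD60
  0xDD60 + 0xA156 = 0x17EB6 → wrap carry → 0x7EB7
  0x7EB7 + 0xAF9F = 0x12E56 → wrap carry → 0x2E57
  0x2E57 + 0x25E9 = 0x05440
  0x5440 + 0x962B = 0x0EA6B
One's-complement sum = 0xEA6B.
Checksum = ~0xEA6B & 0xFFFF = 0x1594.

1594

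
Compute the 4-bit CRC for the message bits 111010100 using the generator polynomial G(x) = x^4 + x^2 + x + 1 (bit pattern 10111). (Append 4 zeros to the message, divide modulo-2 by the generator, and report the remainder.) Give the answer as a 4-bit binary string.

Append 4 zeros: 1110101000000. Divide by 10111 (XOR where the leading bit is 1):
  pos 0: 11101 XOR 10111 = 01010
  pos 1: 10100 XOR 10111 = 00011
  pos 4: 11100 XOR 10111 = 01011
  pos 5: 10110 XOR 10111 = 00001
Remainder (last 4 bits) = 1000. This is the CRC / FCS.

1000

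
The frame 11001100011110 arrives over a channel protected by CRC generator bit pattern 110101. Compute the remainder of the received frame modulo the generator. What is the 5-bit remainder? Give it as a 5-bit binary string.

00000

Modulo-2 division of 11001100011110 by 110101:
  pos 0: 110011 XOR 110101 = 000110
  pos 3: 110000 XOR 110101 = 000101
  pos 6: 101111 XOR 110101 = 011010
  pos 7: 110101 XOR 110101 = 000000
Remainder = 00000 (zero — the frame passes the CRC check).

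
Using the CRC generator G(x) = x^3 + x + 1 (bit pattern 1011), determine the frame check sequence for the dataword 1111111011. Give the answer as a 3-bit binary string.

101

Append 3 zeros: 1111111011000. Divide by 1011 (XOR where the leading bit is 1):
  pos 0: 1111 XOR 1011 = 0100
  pos 1: 1001 XOR 1011 = 0010
  pos 3: 1011 XOR 1011 = 0000
  pos 8: 1100 XOR 1011 = 0111
  pos 9: 1110 XOR 1011 = 0101
Remainder (last 3 bits) = 101. This is the CRC / FCS.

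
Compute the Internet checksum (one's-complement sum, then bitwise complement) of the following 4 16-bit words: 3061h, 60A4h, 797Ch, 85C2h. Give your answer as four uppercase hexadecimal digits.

6FBB

One's-complement addition (fold any carry out of bit 15 back into bit 0):
  0x3061 + 0x60A4 = 0x09105
  0x9105 + 0x797C = 0x10A81 → wrap carry → 0x0A82
  0x0A82 + 0x85C2 = 0x09044
One's-complement sum = 0x9044.
Checksum = ~0x9044 & 0xFFFF = 0x6FBB.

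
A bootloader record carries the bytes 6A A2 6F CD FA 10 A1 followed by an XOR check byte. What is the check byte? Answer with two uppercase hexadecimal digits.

21

XOR the bytes together:
  start with 0x6A
  0x6A ⊕ 0xA2 = 0xC8
  0xC8 ⊕ 0x6F = 0xA7
  0xA7 ⊕ 0xCD = 0x6A
  0x6A ⊕ 0xFA = 0x90
  0x90 ⊕ 0x10 = 0x80
  0x80 ⊕ 0xA1 = 0x21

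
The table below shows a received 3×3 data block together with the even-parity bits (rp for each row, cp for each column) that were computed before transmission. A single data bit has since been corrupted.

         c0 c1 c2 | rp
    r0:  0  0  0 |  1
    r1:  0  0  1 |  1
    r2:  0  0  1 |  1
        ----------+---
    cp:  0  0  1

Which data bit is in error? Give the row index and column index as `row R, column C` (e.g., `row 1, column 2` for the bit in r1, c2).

row 0, column 2

Recompute each row's even parity and compare to rp:
  r0: data parity 0, sent rp 1 → mismatch
  r1: data parity 1, sent rp 1 → ok
  r2: data parity 1, sent rp 1 → ok
Recompute each column's even parity and compare to cp:
  c0: data parity 0, sent cp 0 → ok
  c1: data parity 0, sent cp 0 → ok
  c2: data parity 0, sent cp 1 → mismatch
Exactly one row (r0) and one column (c2) fail → the flipped bit is at their intersection.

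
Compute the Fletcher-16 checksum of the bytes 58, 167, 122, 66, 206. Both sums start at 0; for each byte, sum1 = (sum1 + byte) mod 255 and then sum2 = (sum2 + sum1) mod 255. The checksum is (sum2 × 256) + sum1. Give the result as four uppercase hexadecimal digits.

846D

Running sums (mod 255):
  after byte 0 (58): sum1=58, sum2=58
  after byte 1 (167): sum1=225, sum2=28
  after byte 2 (122): sum1=92, sum2=120
  after byte 3 (66): sum1=158, sum2=23
  after byte 4 (206): sum1=109, sum2=132
Checksum = sum2·256 + sum1 = 132·256 + 109 = 33901 = 0x846D.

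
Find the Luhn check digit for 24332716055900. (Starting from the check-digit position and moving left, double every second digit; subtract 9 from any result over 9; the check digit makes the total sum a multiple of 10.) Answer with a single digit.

Partial digits right→left: 0 0 9 5 5 0 6 1 7 2 3 3 4 2
Double every second digit counting from the check-digit position (so the 1st, 3rd, 5th, ... of the partial from the right).
  doubled (with −9 where >9): 0 9 1 3 5 6 8 → sum 32
  kept as-is: 0 5 0 1 2 3 2 → sum 13
Total = 32 + 13 = 45.
Check digit = (10 − (45 mod 10)) mod 10 = 5.

5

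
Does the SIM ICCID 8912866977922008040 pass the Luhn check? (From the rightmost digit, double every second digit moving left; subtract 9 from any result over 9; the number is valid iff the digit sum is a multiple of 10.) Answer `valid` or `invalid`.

valid

From the right, keep odd positions and double even positions (subtract 9 from any doubled value over 9):
  doubled (positions 2,4,...): 8 7 0 4 5 9 3 4 9 → sum 49
  kept (positions 1,3,...): 0 0 0 2 9 7 6 8 1 8 → sum 41
Total = 90.
90 mod 10 = 0, so the number is valid.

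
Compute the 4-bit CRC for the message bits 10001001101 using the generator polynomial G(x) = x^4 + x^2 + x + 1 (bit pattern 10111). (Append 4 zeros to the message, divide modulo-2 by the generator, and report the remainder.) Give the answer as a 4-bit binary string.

0100

Append 4 zeros: 100010011010000. Divide by 10111 (XOR where the leading bit is 1):
  pos 0: 10001 XOR 10111 = 00110
  pos 2: 11000 XOR 10111 = 01111
  pos 3: 11111 XOR 10111 = 01000
  pos 4: 10001 XOR 10111 = 00110
  pos 6: 11001 XOR 10111 = 01110
  pos 7: 11100 XOR 10111 = 01011
  pos 8: 10110 XOR 10111 = 00001
Remainder (last 4 bits) = 0100. This is the CRC / FCS.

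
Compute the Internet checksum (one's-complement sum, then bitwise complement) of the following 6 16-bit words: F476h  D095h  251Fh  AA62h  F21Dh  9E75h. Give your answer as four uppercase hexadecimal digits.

DADD

One's-complement addition (fold any carry out of bit 15 back into bit 0):
  0xF476 + 0xD095 = 0x1C50B → wrap carry → 0xC50C
  0xC50C + 0x251F = 0x0EA2B
  0xEA2B + 0xAA62 = 0x1948D → wrap carry → 0x948E
  0x948E + 0xF21D = 0x186AB → wrap carry → 0x86AC
  0x86AC + 0x9E75 = 0x12521 → wrap carry → 0x2522
One's-complement sum = 0x2522.
Checksum = ~0x2522 & 0xFFFF = 0xDADD.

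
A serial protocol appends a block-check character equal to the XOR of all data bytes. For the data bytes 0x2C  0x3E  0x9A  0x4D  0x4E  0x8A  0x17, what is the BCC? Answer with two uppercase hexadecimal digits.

XOR the bytes together:
  start with 0x2C
  0x2C ⊕ 0x3E = 0x12
  0x12 ⊕ 0x9A = 0x88
  0x88 ⊕ 0x4D = 0xC5
  0xC5 ⊕ 0x4E = 0x8B
  0x8B ⊕ 0x8A = 0x01
  0x01 ⊕ 0x17 = 0x16

16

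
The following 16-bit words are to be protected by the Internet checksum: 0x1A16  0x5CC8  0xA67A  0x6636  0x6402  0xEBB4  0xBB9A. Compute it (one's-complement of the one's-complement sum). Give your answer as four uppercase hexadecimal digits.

711E

One's-complement addition (fold any carry out of bit 15 back into bit 0):
  0x1A16 + 0x5CC8 = 0x076DE
  0x76DE + 0xA67A = 0x11D58 → wrap carry → 0x1D59
  0x1D59 + 0x6636 = 0x0838F
  0x838F + 0x6402 = 0x0E791
  0xE791 + 0xEBB4 = 0x1D345 → wrap carry → 0xD346
  0xD346 + 0xBB9A = 0x18EE0 → wrap carry → 0x8EE1
One's-complement sum = 0x8EE1.
Checksum = ~0x8EE1 & 0xFFFF = 0x711E.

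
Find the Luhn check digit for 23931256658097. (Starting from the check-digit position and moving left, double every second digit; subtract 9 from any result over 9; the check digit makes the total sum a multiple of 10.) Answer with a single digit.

Partial digits right→left: 7 9 0 8 5 6 6 5 2 1 3 9 3 2
Double every second digit counting from the check-digit position (so the 1st, 3rd, 5th, ... of the partial from the right).
  doubled (with −9 where >9): 5 0 1 3 4 6 6 → sum 25
  kept as-is: 9 8 6 5 1 9 2 → sum 40
Total = 25 + 40 = 65.
Check digit = (10 − (65 mod 10)) mod 10 = 5.

5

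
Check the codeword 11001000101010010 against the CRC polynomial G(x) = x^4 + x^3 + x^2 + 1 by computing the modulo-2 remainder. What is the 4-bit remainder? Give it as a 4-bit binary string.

0010

Modulo-2 division of 11001000101010010 by 11101:
  pos 0: 11001 XOR 11101 = 00100
  pos 2: 10000 XOR 11101 = 01101
  pos 3: 11010 XOR 11101 = 00111
  pos 5: 11110 XOR 11101 = 00011
  pos 8: 11101 XOR 11101 = 00000
Remainder = 0010 (nonzero — an error is detected).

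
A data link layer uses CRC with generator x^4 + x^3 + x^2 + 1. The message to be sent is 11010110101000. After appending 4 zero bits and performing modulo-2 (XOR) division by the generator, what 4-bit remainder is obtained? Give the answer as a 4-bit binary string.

Append 4 zeros: 110101101010000000. Divide by 11101 (XOR where the leading bit is 1):
  pos 0: 11010 XOR 11101 = 00111
  pos 2: 11111 XOR 11101 = 00010
  pos 5: 10010 XOR 11101 = 01111
  pos 6: 11111 XOR 11101 = 00010
  pos 9: 10000 XOR 11101 = 01101
  pos 10: 11010 XOR 11101 = 00111
  pos 12: 11100 XOR 11101 = 00001
Remainder (last 4 bits) = 0010. This is the CRC / FCS.

0010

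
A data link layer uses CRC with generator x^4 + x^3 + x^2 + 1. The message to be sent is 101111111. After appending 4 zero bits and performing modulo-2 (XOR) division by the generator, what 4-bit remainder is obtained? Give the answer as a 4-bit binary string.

Append 4 zeros: 1011111110000. Divide by 11101 (XOR where the leading bit is 1):
  pos 0: 10111 XOR 11101 = 01010
  pos 1: 10101 XOR 11101 = 01000
  pos 2: 10001 XOR 11101 = 01100
  pos 3: 11001 XOR 11101 = 00100
  pos 5: 10010 XOR 11101 = 01111
  pos 6: 11110 XOR 11101 = 00011
Remainder (last 4 bits) = 1100. This is the CRC / FCS.

1100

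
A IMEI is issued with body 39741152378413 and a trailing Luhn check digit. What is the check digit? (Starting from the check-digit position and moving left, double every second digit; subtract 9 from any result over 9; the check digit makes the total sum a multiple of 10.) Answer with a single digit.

0

Partial digits right→left: 3 1 4 8 7 3 2 5 1 1 4 7 9 3
Double every second digit counting from the check-digit position (so the 1st, 3rd, 5th, ... of the partial from the right).
  doubled (with −9 where >9): 6 8 5 4 2 8 9 → sum 42
  kept as-is: 1 8 3 5 1 7 3 → sum 28
Total = 42 + 28 = 70.
Check digit = (10 − (70 mod 10)) mod 10 = 0.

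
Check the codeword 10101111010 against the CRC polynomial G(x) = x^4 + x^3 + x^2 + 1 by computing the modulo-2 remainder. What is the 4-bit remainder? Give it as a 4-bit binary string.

0100

Modulo-2 division of 10101111010 by 11101:
  pos 0: 10101 XOR 11101 = 01000
  pos 1: 10001 XOR 11101 = 01100
  pos 2: 11001 XOR 11101 = 00100
  pos 4: 10010 XOR 11101 = 01111
  pos 5: 11111 XOR 11101 = 00010
Remainder = 0100 (nonzero — an error is detected).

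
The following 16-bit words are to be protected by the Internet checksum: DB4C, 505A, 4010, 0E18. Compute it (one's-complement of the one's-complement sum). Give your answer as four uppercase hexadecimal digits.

One's-complement addition (fold any carry out of bit 15 back into bit 0):
  0xDB4C + 0x505A = 0x12BA6 → wrap carry → 0x2BA7
  0x2BA7 + 0x4010 = 0x06BB7
  0x6BB7 + 0x0E18 = 0x079CF
One's-complement sum = 0x79CF.
Checksum = ~0x79CF & 0xFFFF = 0x8630.

8630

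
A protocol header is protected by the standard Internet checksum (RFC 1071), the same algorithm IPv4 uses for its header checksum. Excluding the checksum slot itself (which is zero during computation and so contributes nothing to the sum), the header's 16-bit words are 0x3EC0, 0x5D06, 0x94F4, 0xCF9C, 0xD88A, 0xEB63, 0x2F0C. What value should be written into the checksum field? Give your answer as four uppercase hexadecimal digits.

0CAD

One's-complement addition (fold any carry out of bit 15 back into bit 0):
  0x3EC0 + 0x5D06 = 0x09BC6
  0x9BC6 + 0x94F4 = 0x130BA → wrap carry → 0x30BB
  0x30BB + 0xCF9C = 0x10057 → wrap carry → 0x0058
  0x0058 + 0xD88A = 0x0D8E2
  0xD8E2 + 0xEB63 = 0x1C445 → wrap carry → 0xC446
  0xC446 + 0x2F0C = 0x0F352
One's-complement sum = 0xF352.
Checksum = ~0xF352 & 0xFFFF = 0x0CAD.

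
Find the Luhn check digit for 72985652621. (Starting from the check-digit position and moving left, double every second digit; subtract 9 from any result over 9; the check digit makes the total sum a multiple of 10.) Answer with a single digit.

Partial digits right→left: 1 2 6 2 5 6 5 8 9 2 7
Double every second digit counting from the check-digit position (so the 1st, 3rd, 5th, ... of the partial from the right).
  doubled (with −9 where >9): 2 3 1 1 9 5 → sum 21
  kept as-is: 2 2 6 8 2 → sum 20
Total = 21 + 20 = 41.
Check digit = (10 − (41 mod 10)) mod 10 = 9.

9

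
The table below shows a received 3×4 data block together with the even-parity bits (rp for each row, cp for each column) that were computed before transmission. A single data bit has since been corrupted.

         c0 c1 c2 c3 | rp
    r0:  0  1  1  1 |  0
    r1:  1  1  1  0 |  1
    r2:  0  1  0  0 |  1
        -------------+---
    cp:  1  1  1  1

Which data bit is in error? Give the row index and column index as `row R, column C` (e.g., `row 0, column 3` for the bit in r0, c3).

row 0, column 2

Recompute each row's even parity and compare to rp:
  r0: data parity 1, sent rp 0 → mismatch
  r1: data parity 1, sent rp 1 → ok
  r2: data parity 1, sent rp 1 → ok
Recompute each column's even parity and compare to cp:
  c0: data parity 1, sent cp 1 → ok
  c1: data parity 1, sent cp 1 → ok
  c2: data parity 0, sent cp 1 → mismatch
  c3: data parity 1, sent cp 1 → ok
Exactly one row (r0) and one column (c2) fail → the flipped bit is at their intersection.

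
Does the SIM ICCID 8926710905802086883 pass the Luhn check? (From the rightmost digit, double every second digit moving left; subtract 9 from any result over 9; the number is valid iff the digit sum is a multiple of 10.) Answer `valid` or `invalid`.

valid

From the right, keep odd positions and double even positions (subtract 9 from any doubled value over 9):
  doubled (positions 2,4,...): 7 3 0 0 1 9 2 3 9 → sum 34
  kept (positions 1,3,...): 3 8 8 2 8 0 0 7 2 8 → sum 46
Total = 80.
80 mod 10 = 0, so the number is valid.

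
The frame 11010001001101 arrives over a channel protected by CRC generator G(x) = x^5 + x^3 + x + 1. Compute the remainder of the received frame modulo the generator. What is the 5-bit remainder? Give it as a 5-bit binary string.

01101

Modulo-2 division of 11010001001101 by 101011:
  pos 0: 110100 XOR 101011 = 011111
  pos 1: 111110 XOR 101011 = 010101
  pos 2: 101011 XOR 101011 = 000000
Remainder = 01101 (nonzero — an error is detected).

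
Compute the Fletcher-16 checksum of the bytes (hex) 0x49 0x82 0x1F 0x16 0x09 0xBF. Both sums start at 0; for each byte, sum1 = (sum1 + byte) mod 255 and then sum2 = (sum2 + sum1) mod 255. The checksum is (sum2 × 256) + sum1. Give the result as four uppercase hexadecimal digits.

D4C9

Running sums (mod 255):
  after byte 0 (0x49): sum1=73, sum2=73
  after byte 1 (0x82): sum1=203, sum2=21
  after byte 2 (0x1F): sum1=234, sum2=0
  after byte 3 (0x16): sum1=1, sum2=1
  after byte 4 (0x09): sum1=10, sum2=11
  after byte 5 (0xBF): sum1=201, sum2=212
Checksum = sum2·256 + sum1 = 212·256 + 201 = 54473 = 0xD4C9.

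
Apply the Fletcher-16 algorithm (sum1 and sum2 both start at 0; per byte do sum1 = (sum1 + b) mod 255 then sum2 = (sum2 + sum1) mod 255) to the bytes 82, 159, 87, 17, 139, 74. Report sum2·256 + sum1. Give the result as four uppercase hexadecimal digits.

Running sums (mod 255):
  after byte 0 (82): sum1=82, sum2=82
  after byte 1 (159): sum1=241, sum2=68
  after byte 2 (87): sum1=73, sum2=141
  after byte 3 (17): sum1=90, sum2=231
  after byte 4 (139): sum1=229, sum2=205
  after byte 5 (74): sum1=48, sum2=253
Checksum = sum2·256 + sum1 = 253·256 + 48 = 64816 = 0xFD30.

FD30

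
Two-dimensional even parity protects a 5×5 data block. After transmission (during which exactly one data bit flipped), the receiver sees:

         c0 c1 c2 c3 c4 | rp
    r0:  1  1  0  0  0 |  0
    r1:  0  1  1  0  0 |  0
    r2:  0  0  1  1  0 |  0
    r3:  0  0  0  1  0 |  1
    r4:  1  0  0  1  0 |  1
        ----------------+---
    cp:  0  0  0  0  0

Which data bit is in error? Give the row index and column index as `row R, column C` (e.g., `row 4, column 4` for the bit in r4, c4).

Recompute each row's even parity and compare to rp:
  r0: data parity 0, sent rp 0 → ok
  r1: data parity 0, sent rp 0 → ok
  r2: data parity 0, sent rp 0 → ok
  r3: data parity 1, sent rp 1 → ok
  r4: data parity 0, sent rp 1 → mismatch
Recompute each column's even parity and compare to cp:
  c0: data parity 0, sent cp 0 → ok
  c1: data parity 0, sent cp 0 → ok
  c2: data parity 0, sent cp 0 → ok
  c3: data parity 1, sent cp 0 → mismatch
  c4: data parity 0, sent cp 0 → ok
Exactly one row (r4) and one column (c3) fail → the flipped bit is at their intersection.

row 4, column 3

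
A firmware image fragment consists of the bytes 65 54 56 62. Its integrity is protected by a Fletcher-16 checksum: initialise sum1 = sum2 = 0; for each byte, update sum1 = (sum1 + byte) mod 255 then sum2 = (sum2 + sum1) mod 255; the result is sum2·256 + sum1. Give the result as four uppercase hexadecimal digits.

Running sums (mod 255):
  after byte 0 (65): sum1=65, sum2=65
  after byte 1 (54): sum1=119, sum2=184
  after byte 2 (56): sum1=175, sum2=104
  after byte 3 (62): sum1=237, sum2=86
Checksum = sum2·256 + sum1 = 86·256 + 237 = 22253 = 0x56ED.

56ED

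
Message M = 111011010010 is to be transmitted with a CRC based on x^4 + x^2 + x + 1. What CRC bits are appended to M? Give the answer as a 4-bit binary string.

1011

Append 4 zeros: 1110110100100000. Divide by 10111 (XOR where the leading bit is 1):
  pos 0: 11101 XOR 10111 = 01010
  pos 1: 10101 XOR 10111 = 00010
  pos 4: 10010 XOR 10111 = 00101
  pos 6: 10101 XOR 10111 = 00010
  pos 9: 10000 XOR 10111 = 00111
  pos 11: 11100 XOR 10111 = 01011
Remainder (last 4 bits) = 1011. This is the CRC / FCS.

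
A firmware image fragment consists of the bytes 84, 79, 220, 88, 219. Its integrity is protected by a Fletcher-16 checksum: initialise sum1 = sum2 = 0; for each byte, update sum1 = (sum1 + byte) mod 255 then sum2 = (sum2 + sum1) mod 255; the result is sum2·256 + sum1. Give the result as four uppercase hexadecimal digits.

Running sums (mod 255):
  after byte 0 (84): sum1=84, sum2=84
  after byte 1 (79): sum1=163, sum2=247
  after byte 2 (220): sum1=128, sum2=120
  after byte 3 (88): sum1=216, sum2=81
  after byte 4 (219): sum1=180, sum2=6
Checksum = sum2·256 + sum1 = 6·256 + 180 = 1716 = 0x06B4.

06B4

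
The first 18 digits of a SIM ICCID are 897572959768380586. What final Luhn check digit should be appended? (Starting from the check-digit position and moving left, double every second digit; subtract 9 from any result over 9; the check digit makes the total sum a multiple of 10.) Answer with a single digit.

Partial digits right→left: 6 8 5 0 8 3 8 6 7 9 5 9 2 7 5 7 9 8
Double every second digit counting from the check-digit position (so the 1st, 3rd, 5th, ... of the partial from the right).
  doubled (with −9 where >9): 3 1 7 7 5 1 4 1 9 → sum 38
  kept as-is: 8 0 3 6 9 9 7 7 8 → sum 57
Total = 38 + 57 = 95.
Check digit = (10 − (95 mod 10)) mod 10 = 5.

5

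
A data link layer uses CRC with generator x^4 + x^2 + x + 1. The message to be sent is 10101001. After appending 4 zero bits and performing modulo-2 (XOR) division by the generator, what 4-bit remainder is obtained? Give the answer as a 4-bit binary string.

Append 4 zeros: 101010010000. Divide by 10111 (XOR where the leading bit is 1):
  pos 0: 10101 XOR 10111 = 00010
  pos 3: 10001 XOR 10111 = 00110
  pos 5: 11000 XOR 10111 = 01111
  pos 6: 11110 XOR 10111 = 01001
  pos 7: 10010 XOR 10111 = 00101
Remainder (last 4 bits) = 0101. This is the CRC / FCS.

0101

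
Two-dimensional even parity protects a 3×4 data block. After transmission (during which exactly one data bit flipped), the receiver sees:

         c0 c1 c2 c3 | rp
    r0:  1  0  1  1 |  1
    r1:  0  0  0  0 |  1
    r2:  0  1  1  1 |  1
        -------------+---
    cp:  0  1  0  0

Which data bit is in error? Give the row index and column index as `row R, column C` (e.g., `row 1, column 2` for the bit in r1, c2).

Recompute each row's even parity and compare to rp:
  r0: data parity 1, sent rp 1 → ok
  r1: data parity 0, sent rp 1 → mismatch
  r2: data parity 1, sent rp 1 → ok
Recompute each column's even parity and compare to cp:
  c0: data parity 1, sent cp 0 → mismatch
  c1: data parity 1, sent cp 1 → ok
  c2: data parity 0, sent cp 0 → ok
  c3: data parity 0, sent cp 0 → ok
Exactly one row (r1) and one column (c0) fail → the flipped bit is at their intersection.

row 1, column 0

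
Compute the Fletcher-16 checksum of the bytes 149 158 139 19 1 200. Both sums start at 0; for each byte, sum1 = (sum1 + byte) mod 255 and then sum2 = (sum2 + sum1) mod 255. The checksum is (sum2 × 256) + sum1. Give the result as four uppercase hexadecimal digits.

CC9C

Running sums (mod 255):
  after byte 0 (149): sum1=149, sum2=149
  after byte 1 (158): sum1=52, sum2=201
  after byte 2 (139): sum1=191, sum2=137
  after byte 3 (19): sum1=210, sum2=92
  after byte 4 (1): sum1=211, sum2=48
  after byte 5 (200): sum1=156, sum2=204
Checksum = sum2·256 + sum1 = 204·256 + 156 = 52380 = 0xCC9C.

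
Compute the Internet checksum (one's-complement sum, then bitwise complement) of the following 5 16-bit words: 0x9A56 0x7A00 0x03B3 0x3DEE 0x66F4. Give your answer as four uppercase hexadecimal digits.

One's-complement addition (fold any carry out of bit 15 back into bit 0):
  0x9A56 + 0x7A00 = 0x11456 → wrap carry → 0x1457
  0x1457 + 0x03B3 = 0x0180A
  0x180A + 0x3DEE = 0x055F8
  0x55F8 + 0x66F4 = 0x0BCEC
One's-complement sum = 0xBCEC.
Checksum = ~0xBCEC & 0xFFFF = 0x4313.

4313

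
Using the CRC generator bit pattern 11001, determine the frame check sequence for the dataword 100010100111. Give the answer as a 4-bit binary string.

Append 4 zeros: 1000101001110000. Divide by 11001 (XOR where the leading bit is 1):
  pos 0: 10001 XOR 11001 = 01000
  pos 1: 10000 XOR 11001 = 01001
  pos 2: 10011 XOR 11001 = 01010
  pos 3: 10100 XOR 11001 = 01101
  pos 4: 11010 XOR 11001 = 00011
  pos 7: 11111 XOR 11001 = 00110
  pos 9: 11000 XOR 11001 = 00001
Remainder (last 4 bits) = 0100. This is the CRC / FCS.

0100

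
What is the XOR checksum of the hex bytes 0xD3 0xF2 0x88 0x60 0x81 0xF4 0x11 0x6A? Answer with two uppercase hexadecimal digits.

XOR the bytes together:
  start with 0xD3
  0xD3 ⊕ 0xF2 = 0x21
  0x21 ⊕ 0x88 = 0xA9
  0xA9 ⊕ 0x60 = 0xC9
  0xC9 ⊕ 0x81 = 0x48
  0x48 ⊕ 0xF4 = 0xBC
  0xBC ⊕ 0x11 = 0xAD
  0xAD ⊕ 0x6A = 0xC7

C7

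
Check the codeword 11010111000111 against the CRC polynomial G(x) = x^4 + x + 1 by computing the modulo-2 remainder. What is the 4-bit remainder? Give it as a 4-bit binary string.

Modulo-2 division of 11010111000111 by 10011:
  pos 0: 11010 XOR 10011 = 01001
  pos 1: 10011 XOR 10011 = 00000
  pos 6: 11000 XOR 10011 = 01011
  pos 7: 10111 XOR 10011 = 00100
  pos 9: 10011 XOR 10011 = 00000
Remainder = 0000 (zero — the frame passes the CRC check).

0000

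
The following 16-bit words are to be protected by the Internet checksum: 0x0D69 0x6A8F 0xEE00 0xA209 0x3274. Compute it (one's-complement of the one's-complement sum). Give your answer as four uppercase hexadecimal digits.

C588

One's-complement addition (fold any carry out of bit 15 back into bit 0):
  0x0D69 + 0x6A8F = 0x077F8
  0x77F8 + 0xEE00 = 0x165F8 → wrap carry → 0x65F9
  0x65F9 + 0xA209 = 0x10802 → wrap carry → 0x0803
  0x0803 + 0x3274 = 0x03A77
One's-complement sum = 0x3A77.
Checksum = ~0x3A77 & 0xFFFF = 0xC588.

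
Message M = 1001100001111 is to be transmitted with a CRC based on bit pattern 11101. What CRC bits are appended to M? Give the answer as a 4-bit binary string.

1000

Append 4 zeros: 10011000011110000. Divide by 11101 (XOR where the leading bit is 1):
  pos 0: 10011 XOR 11101 = 01110
  pos 1: 11100 XOR 11101 = 00001
  pos 5: 10001 XOR 11101 = 01100
  pos 6: 11001 XOR 11101 = 00100
  pos 8: 10011 XOR 11101 = 01110
  pos 9: 11100 XOR 11101 = 00001
Remainder (last 4 bits) = 1000. This is the CRC / FCS.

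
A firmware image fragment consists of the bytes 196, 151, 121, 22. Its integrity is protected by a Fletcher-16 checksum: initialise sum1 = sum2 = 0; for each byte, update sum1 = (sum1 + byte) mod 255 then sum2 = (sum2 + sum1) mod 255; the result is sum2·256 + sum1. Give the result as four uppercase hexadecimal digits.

Running sums (mod 255):
  after byte 0 (196): sum1=196, sum2=196
  after byte 1 (151): sum1=92, sum2=33
  after byte 2 (121): sum1=213, sum2=246
  after byte 3 (22): sum1=235, sum2=226
Checksum = sum2·256 + sum1 = 226·256 + 235 = 58091 = 0xE2EB.

E2EB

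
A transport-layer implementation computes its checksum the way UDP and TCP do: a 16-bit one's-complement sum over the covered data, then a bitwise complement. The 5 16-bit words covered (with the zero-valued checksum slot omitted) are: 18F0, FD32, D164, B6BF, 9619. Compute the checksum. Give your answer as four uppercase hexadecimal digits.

CB9E

One's-complement addition (fold any carry out of bit 15 back into bit 0):
  0x18F0 + 0xFD32 = 0x11622 → wrap carry → 0x1623
  0x1623 + 0xD164 = 0x0E787
  0xE787 + 0xB6BF = 0x19E46 → wrap carry → 0x9E47
  0x9E47 + 0x9619 = 0x13460 → wrap carry → 0x3461
One's-complement sum = 0x3461.
Checksum = ~0x3461 & 0xFFFF = 0xCB9E.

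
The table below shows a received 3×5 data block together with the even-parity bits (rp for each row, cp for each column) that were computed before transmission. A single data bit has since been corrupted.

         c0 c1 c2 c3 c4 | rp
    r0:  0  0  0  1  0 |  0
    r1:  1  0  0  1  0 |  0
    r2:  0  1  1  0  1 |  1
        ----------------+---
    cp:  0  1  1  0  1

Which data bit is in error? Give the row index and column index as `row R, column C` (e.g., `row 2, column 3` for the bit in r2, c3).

Recompute each row's even parity and compare to rp:
  r0: data parity 1, sent rp 0 → mismatch
  r1: data parity 0, sent rp 0 → ok
  r2: data parity 1, sent rp 1 → ok
Recompute each column's even parity and compare to cp:
  c0: data parity 1, sent cp 0 → mismatch
  c1: data parity 1, sent cp 1 → ok
  c2: data parity 1, sent cp 1 → ok
  c3: data parity 0, sent cp 0 → ok
  c4: data parity 1, sent cp 1 → ok
Exactly one row (r0) and one column (c0) fail → the flipped bit is at their intersection.

row 0, column 0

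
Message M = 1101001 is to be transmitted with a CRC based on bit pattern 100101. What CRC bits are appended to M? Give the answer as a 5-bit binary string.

11110

Append 5 zeros: 110100100000. Divide by 100101 (XOR where the leading bit is 1):
  pos 0: 110100 XOR 100101 = 010001
  pos 1: 100011 XOR 100101 = 000110
  pos 4: 110000 XOR 100101 = 010101
  pos 5: 101010 XOR 100101 = 001111
Remainder (last 5 bits) = 11110. This is the CRC / FCS.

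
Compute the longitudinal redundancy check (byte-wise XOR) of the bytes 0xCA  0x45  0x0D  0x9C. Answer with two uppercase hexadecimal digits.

XOR the bytes together:
  start with 0xCA
  0xCA ⊕ 0x45 = 0x8F
  0x8F ⊕ 0x0D = 0x82
  0x82 ⊕ 0x9C = 0x1E

1E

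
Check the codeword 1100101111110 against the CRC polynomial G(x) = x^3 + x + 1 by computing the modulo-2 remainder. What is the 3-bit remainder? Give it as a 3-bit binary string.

Modulo-2 division of 1100101111110 by 1011:
  pos 0: 1100 XOR 1011 = 0111
  pos 1: 1111 XOR 1011 = 0100
  pos 2: 1000 XOR 1011 = 0011
  pos 4: 1111 XOR 1011 = 0100
  pos 5: 1001 XOR 1011 = 0010
  pos 7: 1011 XOR 1011 = 0000
Remainder = 010 (nonzero — an error is detected).

010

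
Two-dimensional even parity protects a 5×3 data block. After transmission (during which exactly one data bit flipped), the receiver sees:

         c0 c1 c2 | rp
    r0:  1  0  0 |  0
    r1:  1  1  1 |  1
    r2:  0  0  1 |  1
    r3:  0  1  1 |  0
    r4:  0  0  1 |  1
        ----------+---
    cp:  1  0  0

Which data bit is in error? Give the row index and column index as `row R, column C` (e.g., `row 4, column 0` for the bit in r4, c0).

Recompute each row's even parity and compare to rp:
  r0: data parity 1, sent rp 0 → mismatch
  r1: data parity 1, sent rp 1 → ok
  r2: data parity 1, sent rp 1 → ok
  r3: data parity 0, sent rp 0 → ok
  r4: data parity 1, sent rp 1 → ok
Recompute each column's even parity and compare to cp:
  c0: data parity 0, sent cp 1 → mismatch
  c1: data parity 0, sent cp 0 → ok
  c2: data parity 0, sent cp 0 → ok
Exactly one row (r0) and one column (c0) fail → the flipped bit is at their intersection.

row 0, column 0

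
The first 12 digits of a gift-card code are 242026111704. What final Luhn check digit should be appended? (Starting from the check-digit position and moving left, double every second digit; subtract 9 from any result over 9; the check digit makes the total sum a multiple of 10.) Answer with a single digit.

6

Partial digits right→left: 4 0 7 1 1 1 6 2 0 2 4 2
Double every second digit counting from the check-digit position (so the 1st, 3rd, 5th, ... of the partial from the right).
  doubled (with −9 where >9): 8 5 2 3 0 8 → sum 26
  kept as-is: 0 1 1 2 2 2 → sum 8
Total = 26 + 8 = 34.
Check digit = (10 − (34 mod 10)) mod 10 = 6.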